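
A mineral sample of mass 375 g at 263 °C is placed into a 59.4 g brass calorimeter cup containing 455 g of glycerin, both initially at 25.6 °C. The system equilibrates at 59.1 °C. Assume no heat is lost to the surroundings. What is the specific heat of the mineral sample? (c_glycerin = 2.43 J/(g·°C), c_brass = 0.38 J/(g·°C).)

c ≈ 0.494 J/(g·°C)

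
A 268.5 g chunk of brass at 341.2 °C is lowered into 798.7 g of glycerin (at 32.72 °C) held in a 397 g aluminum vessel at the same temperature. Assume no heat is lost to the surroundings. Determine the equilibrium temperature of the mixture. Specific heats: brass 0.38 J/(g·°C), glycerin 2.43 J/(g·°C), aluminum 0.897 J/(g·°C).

T_f ≈ 45.8 °C

T_f is the heat-capacity-weighted average of the initial temperatures:
T_f = (102.03×341.2 + 1940.8×32.72 + 356.11×32.72) / (102.03 + 1940.8 + 356.11)
    = 109969 / 2399 ≈ 45.84 °C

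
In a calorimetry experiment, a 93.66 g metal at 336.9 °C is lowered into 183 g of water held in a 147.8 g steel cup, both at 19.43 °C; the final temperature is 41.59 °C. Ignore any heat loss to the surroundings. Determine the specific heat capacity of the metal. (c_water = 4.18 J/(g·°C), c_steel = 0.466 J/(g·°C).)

Conservation of energy gives ΣQ = 0:
93.66×c×(41.59 − 336.9) + 183×4.18×(41.59 − 19.43) + 147.8×0.466×(41.59 − 19.43) = 0
-27659 c = -18477
c = -18477/-27659 ≈ 0.668 J/(g·°C)

c ≈ 0.668 J/(g·°C)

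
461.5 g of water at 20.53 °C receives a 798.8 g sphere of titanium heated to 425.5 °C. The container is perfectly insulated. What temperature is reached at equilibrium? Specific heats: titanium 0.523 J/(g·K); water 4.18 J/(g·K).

T_f ≈ 92.6 °C

With ΣQ=0 the equilibrium temperature is the m·c-weighted mean:
T_f = (417.77·425.5 + 1929.1·20.53) / (417.77 + 1929.1)
    = 217366 / 2346.8 ≈ 92.62 °C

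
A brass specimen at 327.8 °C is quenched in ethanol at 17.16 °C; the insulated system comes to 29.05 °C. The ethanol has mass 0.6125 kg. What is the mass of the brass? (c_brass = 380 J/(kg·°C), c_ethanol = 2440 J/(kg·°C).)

m ≈ 0.157 kg

Taking heat into each body as positive, Σ m c ΔT = 0:
m·380·(29.05 − 327.8) + 0.6125·2440·(29.05 − 17.16) = 0
-113525 m = -17770
m = -17770/-113525 ≈ 0.1565 kg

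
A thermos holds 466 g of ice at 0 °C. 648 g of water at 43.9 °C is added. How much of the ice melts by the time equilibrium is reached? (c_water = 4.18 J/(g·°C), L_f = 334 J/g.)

Cooling the water to 0 °C releases 648·4.18·43.9 = 118909 J.
Melting all 466 g of ice would need 466·334 = 155644 J.
118909 J < 155644 J, so only part of the ice melts and the system sits at 0 °C.
m_melted·334 = 118909  ⇒  m_melted ≈ 356 g.

m_melted ≈ 356 g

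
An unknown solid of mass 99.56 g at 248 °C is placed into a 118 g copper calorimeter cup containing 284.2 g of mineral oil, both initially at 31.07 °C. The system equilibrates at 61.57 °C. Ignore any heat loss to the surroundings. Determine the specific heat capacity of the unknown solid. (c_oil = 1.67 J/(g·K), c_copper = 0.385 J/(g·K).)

c ≈ 0.855 J/(g·K)

Taking heat into each body as positive, Σ m c ΔT = 0:
99.56×c×(61.57 − 248) + 284.2×1.67×(61.57 − 31.07) + 118×0.385×(61.57 − 31.07) = 0
-18561 c = -15861
c = -15861/-18561 ≈ 0.8546 J/(g·K)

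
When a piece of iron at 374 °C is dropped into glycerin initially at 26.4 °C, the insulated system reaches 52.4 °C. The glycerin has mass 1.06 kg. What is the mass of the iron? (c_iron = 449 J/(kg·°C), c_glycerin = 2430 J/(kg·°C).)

Taking heat into each body as positive, Σ m c ΔT = 0:
m·449·(52.4 − 374) + 1.06·2430·(52.4 − 26.4) = 0
-144398 m = -66971
m = -66971/-144398 ≈ 0.4638 kg

m ≈ 0.464 kg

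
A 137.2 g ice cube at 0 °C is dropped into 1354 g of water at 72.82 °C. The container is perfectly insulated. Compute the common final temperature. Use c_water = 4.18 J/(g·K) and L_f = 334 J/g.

T_f ≈ 58.8 °C

Let T be the final temperature. ΣQ_i = 0:
melt ice: 137.2·334 = 45825; meltwater 0→T: 137.2·4.18·T = 573.5 T; water: 5659.7(T − 72.82)
6233.2 T = 412141 − 45825 = 366316
T ≈ 58.77 °C (positive, so assuming full melt was valid).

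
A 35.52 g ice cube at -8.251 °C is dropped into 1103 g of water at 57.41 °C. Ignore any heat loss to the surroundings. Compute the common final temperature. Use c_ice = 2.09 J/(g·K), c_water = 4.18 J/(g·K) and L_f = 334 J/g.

Heat gained plus heat lost sum to zero:
ice -8.251→0 °C: 35.52·2.09·8.251 = 612.53
  fusion: m_ice L_f = 35.52·334 = 11864
  meltwater 0→T: 35.52·4.18·T = 148.47 T
  water: 4610.5(T − 57.41)
4759 T = 264691 − 12476 = 252215
T ≈ 53.00 °C (positive, so assuming full melt was valid).

T_f ≈ 53.0 °C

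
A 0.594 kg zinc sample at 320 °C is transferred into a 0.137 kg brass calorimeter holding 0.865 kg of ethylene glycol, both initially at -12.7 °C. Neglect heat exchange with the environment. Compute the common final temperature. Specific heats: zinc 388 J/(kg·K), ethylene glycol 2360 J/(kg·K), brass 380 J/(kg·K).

Energy conservation, ΣQ = 0:
0.594*388*(T − 320) + 0.865*2360*(T − (-12.7)) + 0.137*380*(T − (-12.7)) = 0
230.47(T − 320) + 2041.4(T − (-12.7)) + 52.06(T − (-12.7)) = 0
(230.47 + 2041.4 + 52.06) T = 230.47*320 + 2041.4*(-12.7) + 52.06*(-12.7)
T = 47164/2323.9 ≈ 20.29 °C

T_f ≈ 20.3 °C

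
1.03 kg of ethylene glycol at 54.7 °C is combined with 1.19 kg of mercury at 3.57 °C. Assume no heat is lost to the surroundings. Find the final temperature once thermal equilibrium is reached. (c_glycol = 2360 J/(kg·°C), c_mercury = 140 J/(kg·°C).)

Let T be the final temperature. ΣQ_i = 0:
1.03*2360*(T − 54.7) + 1.19*140*(T − 3.57) = 0
(2430.8 + 166.6) T = 2430.8*54.7 + 166.6*3.57
T ≈ 51.42 °C

T_f ≈ 51.4 °C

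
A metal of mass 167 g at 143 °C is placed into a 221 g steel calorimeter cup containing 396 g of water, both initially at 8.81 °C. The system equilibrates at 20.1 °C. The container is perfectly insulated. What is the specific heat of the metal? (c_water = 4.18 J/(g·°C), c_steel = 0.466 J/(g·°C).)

c ≈ 0.967 J/(g·°C)

Taking heat into each body as positive, Σ m c ΔT = 0:
167·c·(20.1 − 143) + 396·4.18·(20.1 − 8.81) + 221·0.466·(20.1 − 8.81) = 0
-20524 c = -19851
c = -19851/-20524 ≈ 0.9672 J/(g·°C)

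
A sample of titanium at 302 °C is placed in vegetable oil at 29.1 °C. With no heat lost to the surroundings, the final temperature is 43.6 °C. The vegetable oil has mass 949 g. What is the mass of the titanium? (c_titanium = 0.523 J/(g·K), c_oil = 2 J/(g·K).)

m ≈ 204 g

Taking heat into each body as positive, Σ m c ΔT = 0:
m×0.523×(43.6 − 302) + 949×2×(43.6 − 29.1) = 0
-135.14 m = -27521
m = -27521/-135.14 ≈ 203.6 g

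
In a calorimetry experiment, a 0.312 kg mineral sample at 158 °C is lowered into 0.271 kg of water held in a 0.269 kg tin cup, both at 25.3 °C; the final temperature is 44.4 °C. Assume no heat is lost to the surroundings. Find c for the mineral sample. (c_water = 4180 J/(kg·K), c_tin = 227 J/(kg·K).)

c ≈ 643 J/(kg·K)

Setting the total heat transfer to zero:
0.312×c×(44.4 − 158) + 0.271×4180×(44.4 − 25.3) + 0.269×227×(44.4 − 25.3) = 0
-35.44 c = -22802
c = -22802/-35.44 ≈ 643.4 J/(kg·K)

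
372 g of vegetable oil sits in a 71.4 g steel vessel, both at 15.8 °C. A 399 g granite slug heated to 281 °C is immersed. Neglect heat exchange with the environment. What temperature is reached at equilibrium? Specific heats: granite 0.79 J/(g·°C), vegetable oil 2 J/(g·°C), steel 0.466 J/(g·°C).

Energy conservation, ΣQ = 0:
399×0.79×(T − 281) + 372×2×(T − 15.8) + 71.4×0.466×(T − 15.8) = 0
315.21(T − 281) + 744(T − 15.8) + 33.27(T − 15.8) = 0
(315.21 + 744 + 33.27) T = 315.21×281 + 744×15.8 + 33.27×15.8
T ≈ 92.32 °C

T_f ≈ 92.3 °C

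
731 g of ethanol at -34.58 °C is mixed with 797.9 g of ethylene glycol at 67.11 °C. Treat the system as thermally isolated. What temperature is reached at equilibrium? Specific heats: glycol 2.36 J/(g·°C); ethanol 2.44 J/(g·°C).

Let T be the final temperature. ΣQ_i = 0:
797.9*2.36*(T − 67.11) + 731*2.44*(T − (-34.58)) = 0
1883(T − 67.11) + 1783.6(T − (-34.58)) = 0
3666.7 T = 64693
T = 64693 / 3666.7 = 17.6 °C

T_f ≈ 17.6 °C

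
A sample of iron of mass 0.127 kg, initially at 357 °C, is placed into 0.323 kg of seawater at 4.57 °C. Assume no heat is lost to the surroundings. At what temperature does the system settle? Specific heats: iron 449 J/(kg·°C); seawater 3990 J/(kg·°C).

|Q_iron| = |Q_seawater|:
0.127·449·(357 − T) = 0.323·3990·(T − 4.57)
57.02(357 − T) = 1288.8(T − 4.57)
1345.8 T = 26247  ⇒  T ≈ 19.50 °C

T_f ≈ 19.5 °C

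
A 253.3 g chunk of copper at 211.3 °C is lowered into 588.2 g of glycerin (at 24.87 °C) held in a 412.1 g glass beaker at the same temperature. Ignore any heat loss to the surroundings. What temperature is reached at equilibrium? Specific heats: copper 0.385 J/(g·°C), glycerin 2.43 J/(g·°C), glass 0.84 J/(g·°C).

T_f ≈ 34.6 °C

Conservation of energy gives ΣQ = 0:
253.3*0.385*(T − 211.3) + 588.2*2.43*(T − 24.87) + 412.1*0.84*(T − 24.87) = 0
1873 T = 64763
T ≈ 34.58 °C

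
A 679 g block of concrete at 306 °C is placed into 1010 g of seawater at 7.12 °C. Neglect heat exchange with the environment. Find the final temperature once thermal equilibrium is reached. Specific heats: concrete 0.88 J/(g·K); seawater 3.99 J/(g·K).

T_f ≈ 45.7 °C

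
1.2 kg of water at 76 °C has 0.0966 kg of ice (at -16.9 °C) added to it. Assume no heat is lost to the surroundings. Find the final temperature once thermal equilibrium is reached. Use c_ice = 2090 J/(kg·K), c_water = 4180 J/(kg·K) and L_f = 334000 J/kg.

T_f ≈ 63.8 °C

Energy balance with sensible and latent terms:
warm ice to 0 °C: 0.0966·2090·(0 − (-16.9)) = 3412
  latent heat to melt: 0.0966·334000 = 32264
  meltwater 0→T: 0.0966·4180·T = 403.79 T
  water: 5016(T − 76)
5419.8 T = 381216 − 35676 = 345540
T ≈ 63.76 °C. Since T > 0 °C, the all-ice-melts assumption holds.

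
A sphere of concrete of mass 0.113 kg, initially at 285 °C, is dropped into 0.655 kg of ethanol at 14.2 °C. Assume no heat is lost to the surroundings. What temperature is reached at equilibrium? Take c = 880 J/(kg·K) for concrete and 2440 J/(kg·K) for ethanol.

Taking heat into each body as positive, Σ m c ΔT = 0:
0.113×880×(T − 285) + 0.655×2440×(T − 14.2) = 0
99.44(T − 285) + 1598.2(T − 14.2) = 0
1697.6 T = 51035
T ≈ 30.06 °C

T_f ≈ 30.1 °C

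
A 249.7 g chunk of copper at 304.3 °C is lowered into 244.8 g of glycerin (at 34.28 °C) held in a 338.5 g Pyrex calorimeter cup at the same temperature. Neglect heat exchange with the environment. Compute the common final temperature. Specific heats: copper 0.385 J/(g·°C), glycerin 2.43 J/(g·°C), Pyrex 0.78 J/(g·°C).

T_f ≈ 61.5 °C

Heat gained plus heat lost sum to zero:
249.7·0.385·(T − 304.3) + 244.8·2.43·(T − 34.28) + 338.5·0.78·(T − 34.28) = 0
96.13(T − 304.3) + 594.86(T − 34.28) + 264.03(T − 34.28) = 0
(96.13 + 594.86 + 264.03) T = 96.13·304.3 + 594.86·34.28 + 264.03·34.28
T ≈ 61.46 °C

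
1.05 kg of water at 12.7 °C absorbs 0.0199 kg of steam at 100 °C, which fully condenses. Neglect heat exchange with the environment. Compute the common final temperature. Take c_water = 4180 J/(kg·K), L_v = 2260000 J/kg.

T_f ≈ 24.4 °C

Taking heat into each body as positive, Σ m c ΔT = 0:
steam→water at 100 °C releases m L_v = 0.0199×2260000 = 44974
  condensate cools 100→T: 0.0199×4180×(T − 100) = 83.18(T − 100)
  water warms: 1.05×4180×(T − 12.7) = 4389(T − 12.7)
4472.2 T = 44974 + 8318.2 + 55740 = 109032
T ≈ 24.38 °C, under the boiling point, so the assumption holds.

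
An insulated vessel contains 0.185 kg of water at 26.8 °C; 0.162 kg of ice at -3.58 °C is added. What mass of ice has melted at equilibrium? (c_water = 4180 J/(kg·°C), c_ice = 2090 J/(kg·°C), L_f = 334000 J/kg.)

m_melted ≈ 0.0584 kg

Cooling the water to 0 °C releases 0.185·4180·26.8 = 20724 J.
Warming the ice to 0 °C takes 0.162·2090·3.58 = 1212.1 J, leaving 19512 J for melting.
Fully melting the ice requires m_ice L_f = 0.162·334000 = 54108 J.
That's not enough to melt it all — equilibrium is at 0 °C with ice remaining.
Mass melted = 19512/334000 ≈ 0.05842 kg.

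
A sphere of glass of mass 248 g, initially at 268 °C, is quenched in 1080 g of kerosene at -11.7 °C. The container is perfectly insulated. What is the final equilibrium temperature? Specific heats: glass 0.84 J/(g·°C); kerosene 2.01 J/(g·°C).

T_f is the heat-capacity-weighted average of the initial temperatures:
T_f = (208.32·268 + 2170.8·(-11.7)) / (208.32 + 2170.8)
    = 30431 / 2379.1 ≈ 12.79 °C

T_f ≈ 12.8 °C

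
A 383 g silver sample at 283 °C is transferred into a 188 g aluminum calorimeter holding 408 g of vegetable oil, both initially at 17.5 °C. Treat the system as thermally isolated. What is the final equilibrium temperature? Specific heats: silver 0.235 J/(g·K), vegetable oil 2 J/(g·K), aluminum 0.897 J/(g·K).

T_f ≈ 39.7 °C

Conservation of energy gives ΣQ = 0:
383×0.235×(T − 283) + 408×2×(T − 17.5) + 188×0.897×(T − 17.5) = 0
(90 + 816 + 168.64) T = 90×283 + 816×17.5 + 168.64×17.5
T = 42703/1074.6 ≈ 39.74 °C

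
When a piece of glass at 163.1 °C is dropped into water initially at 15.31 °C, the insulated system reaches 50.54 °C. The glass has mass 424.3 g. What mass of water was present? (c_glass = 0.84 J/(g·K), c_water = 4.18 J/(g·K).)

Heat lost by the glass = heat gained by the water:
424.3·0.84·(163.1 − 50.54) = m·4.18·(50.54 − 15.31)
147.26 m = 40118  ⇒  m ≈ 272.4 g

m ≈ 272 g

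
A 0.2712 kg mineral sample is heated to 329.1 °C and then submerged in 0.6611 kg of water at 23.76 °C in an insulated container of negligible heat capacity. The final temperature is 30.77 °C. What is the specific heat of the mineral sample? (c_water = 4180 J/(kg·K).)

c ≈ 239 J/(kg·K)

m_s c (T_s − T_f) = m_water c_water (T_f − T_0):
0.2712·c·(329.1 − 30.77) = 0.6611·4180·(30.77 − 23.76)
80.91 c = 19371  ⇒  c ≈ 239.4 J/(kg·K)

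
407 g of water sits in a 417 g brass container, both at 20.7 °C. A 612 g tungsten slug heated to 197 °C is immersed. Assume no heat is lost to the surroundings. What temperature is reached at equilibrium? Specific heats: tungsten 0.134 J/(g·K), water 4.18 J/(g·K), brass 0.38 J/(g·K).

Net heat exchanged in the isolated system is zero:
612×0.134×(T − 197) + 407×4.18×(T − 20.7) + 417×0.38×(T − 20.7) = 0
1941.7 T = 54652
T = 54652 / 1941.7 = 28.1 °C

T_f ≈ 28.1 °C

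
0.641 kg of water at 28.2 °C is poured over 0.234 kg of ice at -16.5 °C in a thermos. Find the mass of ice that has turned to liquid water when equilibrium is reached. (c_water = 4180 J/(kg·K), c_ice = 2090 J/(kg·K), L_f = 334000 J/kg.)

Water can give up m c ΔT = 0.641×4180×28.2 = 75559 J before reaching 0 °C.
Of that, 0.234×2090×16.5 = 8069.5 J goes to bring the ice to 0 °C, leaving 67489 J.
To melt every bit of ice: 0.234×334000 = 78156 J.
Since 67489 < 78156 J, not all the ice melts; equilibrium is at 0 °C.
m_melt = 67489 / L_f = 0.2021 kg.

m_melted ≈ 0.202 kg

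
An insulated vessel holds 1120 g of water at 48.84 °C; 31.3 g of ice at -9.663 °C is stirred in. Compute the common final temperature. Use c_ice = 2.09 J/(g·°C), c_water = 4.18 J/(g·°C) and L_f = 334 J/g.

Sum of m c ΔT and latent-heat terms is zero:
ice -9.663→0 °C: 31.3·2.09·9.663 = 632.12; fusion: m_ice L_f = 31.3·334 = 10454; meltwater 0→T: 31.3·4.18·T = 130.83 T; water cools: 1120·4.18·(T − 48.84) = 4681.6(T − 48.84)
4812.4 T = 228649 − 11086 = 217563
T ≈ 45.21 °C (positive, so assuming full melt was valid).

T_f ≈ 45.2 °C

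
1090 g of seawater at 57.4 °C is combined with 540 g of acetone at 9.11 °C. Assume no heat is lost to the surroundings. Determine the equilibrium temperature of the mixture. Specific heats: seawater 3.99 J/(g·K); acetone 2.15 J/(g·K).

T_f ≈ 47.2 °C

Taking heat into each body as positive, Σ m c ΔT = 0:
1090·3.99·(T − 57.4) + 540·2.15·(T − 9.11) = 0
4349.1(T − 57.4) + 1161(T − 9.11) = 0
5510.1 T = 260215
T = 260215 / 5510.1 = 47.2 °C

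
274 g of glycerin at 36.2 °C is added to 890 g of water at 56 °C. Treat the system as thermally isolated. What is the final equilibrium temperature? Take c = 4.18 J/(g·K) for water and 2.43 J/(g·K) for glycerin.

Energy conservation, ΣQ = 0:
890×4.18×(T − 56) + 274×2.43×(T − 36.2) = 0
4386 T = 232434
T = 232434/4386 ≈ 52.99 °C

T_f ≈ 53.0 °C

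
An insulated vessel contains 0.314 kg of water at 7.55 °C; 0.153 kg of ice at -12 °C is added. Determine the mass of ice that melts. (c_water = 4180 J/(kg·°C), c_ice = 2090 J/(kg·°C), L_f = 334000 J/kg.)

m_melted ≈ 0.0182 kg

Water can give up m c ΔT = 0.314×4180×7.55 = 9909.5 J before reaching 0 °C.
Of that, 0.153×2090×12 = 3837.2 J goes to bring the ice to 0 °C, leaving 6072.3 J.
To melt every bit of ice: 0.153×334000 = 51102 J.
6072.3 J < 51102 J, so only part of the ice melts and the system sits at 0 °C.
m_melted×334000 = 6072.3  ⇒  m_melted ≈ 0.01818 kg.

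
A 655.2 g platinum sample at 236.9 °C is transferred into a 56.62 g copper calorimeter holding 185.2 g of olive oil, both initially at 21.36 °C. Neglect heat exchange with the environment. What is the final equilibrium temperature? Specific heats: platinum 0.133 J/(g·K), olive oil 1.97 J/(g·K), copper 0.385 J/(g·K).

Energy conservation, ΣQ = 0:
655.2*0.133*(T − 236.9) + 185.2*1.97*(T − 21.36) + 56.62*0.385*(T − 21.36) = 0
87.14(T − 236.9) + 364.84(T − 21.36) + 21.8(T − 21.36) = 0
473.78 T = 28903
T = 28903 / 473.78 = 61 °C

T_f ≈ 61.0 °C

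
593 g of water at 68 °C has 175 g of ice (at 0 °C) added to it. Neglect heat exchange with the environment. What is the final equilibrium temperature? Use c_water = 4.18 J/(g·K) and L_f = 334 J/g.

T_f ≈ 34.3 °C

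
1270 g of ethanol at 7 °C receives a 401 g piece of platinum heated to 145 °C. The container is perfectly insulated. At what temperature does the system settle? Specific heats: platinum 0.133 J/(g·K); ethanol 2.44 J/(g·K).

Heat lost by the platinum equals heat gained by the ethanol:
401·0.133·(145 − T) = 1270·2.44·(T − 7)
53.33(145 − T) = 3098.8(T − 7)
3152.1 T = 29425  ⇒  T ≈ 9.33 °C

T_f ≈ 9.3 °C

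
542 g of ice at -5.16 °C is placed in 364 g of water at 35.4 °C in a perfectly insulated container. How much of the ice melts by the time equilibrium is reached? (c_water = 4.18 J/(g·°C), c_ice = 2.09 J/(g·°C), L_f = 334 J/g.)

m_melted ≈ 144 g

Water can give up m c ΔT = 364·4.18·35.4 = 53862 J before reaching 0 °C.
Warming the ice to 0 °C takes 542·2.09·5.16 = 5845.1 J, leaving 48017 J for melting.
Melting all 542 g of ice would need 542·334 = 181028 J.
Since 48017 < 181028 J, not all the ice melts; equilibrium is at 0 °C.
m_melted·334 = 48017  ⇒  m_melted ≈ 143.8 g.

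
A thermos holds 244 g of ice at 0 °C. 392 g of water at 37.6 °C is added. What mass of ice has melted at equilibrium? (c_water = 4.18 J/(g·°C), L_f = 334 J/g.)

Water can give up m c ΔT = 392×4.18×37.6 = 61610 J before reaching 0 °C.
To melt every bit of ice: 244×334 = 81496 J.
That's not enough to melt it all — equilibrium is at 0 °C with ice remaining.
m_melt = 61610 / L_f = 184.5 g.

m_melted ≈ 184 g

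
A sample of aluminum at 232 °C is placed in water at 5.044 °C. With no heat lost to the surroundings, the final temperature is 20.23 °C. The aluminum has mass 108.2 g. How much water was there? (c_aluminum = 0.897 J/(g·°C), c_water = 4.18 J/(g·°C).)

m ≈ 324 g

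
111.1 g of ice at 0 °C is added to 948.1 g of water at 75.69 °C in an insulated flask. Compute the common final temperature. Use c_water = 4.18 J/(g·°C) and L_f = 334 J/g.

T_f ≈ 59.4 °C

Sum of m c ΔT and latent-heat terms is zero:
fusion: m_ice L_f = 111.1·334 = 37107; meltwater 0→T: 111.1·4.18·T = 464.4 T; water: 3963.1(T − 75.69)
4427.5 T = 299964 − 37107 = 262856
T ≈ 59.37 °C. Since T > 0 °C, the all-ice-melts assumption holds.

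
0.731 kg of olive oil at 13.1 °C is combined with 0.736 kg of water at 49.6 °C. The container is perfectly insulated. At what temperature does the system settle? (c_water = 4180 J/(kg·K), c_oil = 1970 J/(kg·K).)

T_f ≈ 38.0 °C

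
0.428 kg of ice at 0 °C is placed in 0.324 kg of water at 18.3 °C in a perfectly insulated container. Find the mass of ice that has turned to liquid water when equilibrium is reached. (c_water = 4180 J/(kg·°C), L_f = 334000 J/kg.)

Water can give up m c ΔT = 0.324·4180·18.3 = 24784 J before reaching 0 °C.
Fully melting the ice requires m_ice L_f = 0.428·334000 = 142952 J.
That's not enough to melt it all — equilibrium is at 0 °C with ice remaining.
m_melt = 24784 / L_f = 0.0742 kg.

m_melted ≈ 0.0742 kg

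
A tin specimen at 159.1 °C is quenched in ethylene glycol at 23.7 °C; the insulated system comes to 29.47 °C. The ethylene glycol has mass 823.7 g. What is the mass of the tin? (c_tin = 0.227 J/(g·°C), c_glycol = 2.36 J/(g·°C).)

|Q_tin| = |Q_glycol|:
m·0.227·(159.1 − 29.47) = 823.7·2.36·(29.47 − 23.7)
29.43 m = 11216  ⇒  m ≈ 381.2 g

m ≈ 381 g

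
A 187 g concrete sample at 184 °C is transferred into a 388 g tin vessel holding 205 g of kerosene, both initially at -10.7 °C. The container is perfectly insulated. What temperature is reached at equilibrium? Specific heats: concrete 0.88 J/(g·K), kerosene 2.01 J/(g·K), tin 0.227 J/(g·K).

T_f ≈ 37.5 °C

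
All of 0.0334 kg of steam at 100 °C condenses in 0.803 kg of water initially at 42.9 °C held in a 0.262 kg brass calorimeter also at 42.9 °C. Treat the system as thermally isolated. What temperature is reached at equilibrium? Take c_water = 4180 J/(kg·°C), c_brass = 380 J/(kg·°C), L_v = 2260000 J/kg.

T_f ≈ 66.1 °C

Heat gained plus heat lost sum to zero:
condense steam: −0.0334×2260000 = −75484; condensate cools 100→T: 0.0334×4180×(T − 100) = 139.61(T − 100); water warms: 0.803×4180×(T − 42.9) = 3356.5(T − 42.9); cup: 99.56(T − 42.9)
3595.7 T = 75484 + 13961 + 148267 = 237712
T ≈ 66.11 °C — below 100 °C, confirming all the steam condensed.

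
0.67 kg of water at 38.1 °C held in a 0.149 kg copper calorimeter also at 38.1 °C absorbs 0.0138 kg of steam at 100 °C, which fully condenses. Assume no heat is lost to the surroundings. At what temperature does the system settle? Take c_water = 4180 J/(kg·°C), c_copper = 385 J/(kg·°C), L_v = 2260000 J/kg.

Taking heat into each body as positive, Σ m c ΔT = 0:
steam→water at 100 °C releases m L_v = 0.0138×2260000 = 31188
  condensate cools 100→T: 0.0138×4180×(T − 100) = 57.68(T − 100)
  water warms: 0.67×4180×(T − 38.1) = 2800.6(T − 38.1)
  cup: 57.36(T − 38.1)
2915.6 T = 31188 + 5768.4 + 108888 = 145845
T ≈ 50.02 °C — below 100 °C, confirming all the steam condensed.

T_f ≈ 50.0 °C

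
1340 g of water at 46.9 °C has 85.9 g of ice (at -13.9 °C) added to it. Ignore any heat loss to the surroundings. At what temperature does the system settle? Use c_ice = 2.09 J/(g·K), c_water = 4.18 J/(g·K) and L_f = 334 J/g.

T_f ≈ 38.8 °C

Energy balance with sensible and latent terms:
warm ice to 0 °C: 85.9·2.09·(0 − (-13.9)) = 2495.5; fusion: m_ice L_f = 85.9·334 = 28691; meltwater 0→T: 85.9·4.18·T = 359.06 T; water: 5601.2(T − 46.9)
5960.3 T = 262696 − 31186 = 231510
T ≈ 38.84 °C — above 0 °C, consistent with complete melting.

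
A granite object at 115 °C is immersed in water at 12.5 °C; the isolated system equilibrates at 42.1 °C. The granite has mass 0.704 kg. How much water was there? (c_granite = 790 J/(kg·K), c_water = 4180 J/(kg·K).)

|Q_granite| = |Q_water|:
0.704×790×(115 − 42.1) = m×4180×(42.1 − 12.5)
123728 m = 40544  ⇒  m ≈ 0.3277 kg

m ≈ 0.328 kg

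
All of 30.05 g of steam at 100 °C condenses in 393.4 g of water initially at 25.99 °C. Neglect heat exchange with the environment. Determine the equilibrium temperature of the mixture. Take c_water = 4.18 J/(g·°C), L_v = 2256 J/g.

Taking heat into each body as positive, Σ m c ΔT = 0:
latent heat released on condensation: 30.05×2256 = 67793; condensed water 100 °C→T: 125.61(T − 100); original water: 1644.4(T − 25.99)
1770 T = 67793 + 12561 + 42738 = 123092
T ≈ 69.54 °C, under the boiling point, so the assumption holds.

T_f ≈ 69.5 °C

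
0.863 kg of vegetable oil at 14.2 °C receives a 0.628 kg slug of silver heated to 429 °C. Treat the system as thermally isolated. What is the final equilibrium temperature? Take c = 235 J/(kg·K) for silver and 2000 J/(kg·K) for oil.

T_f ≈ 46.9 °C

T_f is the heat-capacity-weighted average of the initial temperatures:
T_f = (147.58*429 + 1726*14.2) / (147.58 + 1726)
    = 87821 / 1873.6 ≈ 46.87 °C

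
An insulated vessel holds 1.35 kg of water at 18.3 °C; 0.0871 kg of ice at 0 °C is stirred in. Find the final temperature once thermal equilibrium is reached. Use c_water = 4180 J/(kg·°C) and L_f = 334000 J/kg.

Taking heat into each body as positive, Σ m c ΔT = 0:
melt ice: 0.0871·334000 = 29091
  warm the meltwater: 364.08 T
  water cools: 1.35·4180·(T − 18.3) = 5643(T − 18.3)
6007.1 T = 103267 − 29091 = 74176
T ≈ 12.35 °C — above 0 °C, consistent with complete melting.

T_f ≈ 12.3 °C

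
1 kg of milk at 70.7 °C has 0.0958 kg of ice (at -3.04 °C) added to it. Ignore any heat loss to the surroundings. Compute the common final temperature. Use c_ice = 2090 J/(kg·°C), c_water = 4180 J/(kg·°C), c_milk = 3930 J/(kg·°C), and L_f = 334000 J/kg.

Heat gained plus heat lost sum to zero:
warm ice to 0 °C: 0.0958·2090·(0 − (-3.04)) = 608.67; fusion: m_ice L_f = 0.0958·334000 = 31997; meltwater 0→T: 0.0958·4180·T = 400.44 T; milk cools: 1·3930·(T − 70.7) = 3930(T − 70.7)
4330.4 T = 277851 − 32606 = 245245
T ≈ 56.63 °C — above 0 °C, consistent with complete melting.

T_f ≈ 56.6 °C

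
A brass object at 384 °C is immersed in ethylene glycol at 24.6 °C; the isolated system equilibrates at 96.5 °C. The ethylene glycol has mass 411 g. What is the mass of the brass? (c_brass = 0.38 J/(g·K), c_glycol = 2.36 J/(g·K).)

Energy conservation, ΣQ = 0:
m×0.38×(96.5 − 384) + 411×2.36×(96.5 − 24.6) = 0
-109.25 m = -69740
m = -69740/-109.25 ≈ 638.4 g

m ≈ 638 g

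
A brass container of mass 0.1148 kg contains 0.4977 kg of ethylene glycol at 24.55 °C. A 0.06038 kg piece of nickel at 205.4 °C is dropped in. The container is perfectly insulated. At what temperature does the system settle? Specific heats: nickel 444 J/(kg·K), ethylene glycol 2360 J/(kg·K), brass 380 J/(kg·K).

Setting the total heat transfer to zero:
0.06038×444×(T − 205.4) + 0.4977×2360×(T − 24.55) + 0.1148×380×(T − 24.55) = 0
26.81(T − 205.4) + 1174.6(T − 24.55) + 43.62(T − 24.55) = 0
1245 T = 35413
T = 35413/1245 ≈ 28.44 °C

T_f ≈ 28.4 °C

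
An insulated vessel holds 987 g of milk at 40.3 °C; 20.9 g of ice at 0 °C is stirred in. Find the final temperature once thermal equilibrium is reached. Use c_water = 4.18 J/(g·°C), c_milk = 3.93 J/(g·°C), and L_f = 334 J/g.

T_f ≈ 37.7 °C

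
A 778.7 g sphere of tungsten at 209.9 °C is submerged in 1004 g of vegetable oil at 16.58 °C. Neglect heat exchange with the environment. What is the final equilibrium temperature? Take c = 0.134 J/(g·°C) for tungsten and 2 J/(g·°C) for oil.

T_f ≈ 26.1 °C

Let T be the final temperature. ΣQ_i = 0:
778.7*0.134*(T − 209.9) + 1004*2*(T − 16.58) = 0
104.35(T − 209.9) + 2008(T − 16.58) = 0
(104.35 + 2008) T = 104.35*209.9 + 2008*16.58
T = 55195 / 2112.3 = 26.1 °C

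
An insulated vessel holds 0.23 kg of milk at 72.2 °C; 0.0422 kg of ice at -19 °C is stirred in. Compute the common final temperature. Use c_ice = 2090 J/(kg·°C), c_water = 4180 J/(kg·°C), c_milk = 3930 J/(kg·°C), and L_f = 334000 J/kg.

T_f ≈ 45.8 °C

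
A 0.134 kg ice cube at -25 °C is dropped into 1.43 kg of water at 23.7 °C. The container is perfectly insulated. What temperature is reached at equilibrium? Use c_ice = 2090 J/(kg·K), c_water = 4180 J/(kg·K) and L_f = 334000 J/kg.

T_f ≈ 13.8 °C

Taking heat into each body as positive, Σ m c ΔT = 0:
ice -25→0 °C: 0.134·2090·25 = 7001.5; melt ice: 0.134·334000 = 44756; warm the meltwater: 560.12 T; water: 5977.4(T − 23.7)
6537.5 T = 141664 − 51758 = 89907
T ≈ 13.75 °C (positive, so assuming full melt was valid).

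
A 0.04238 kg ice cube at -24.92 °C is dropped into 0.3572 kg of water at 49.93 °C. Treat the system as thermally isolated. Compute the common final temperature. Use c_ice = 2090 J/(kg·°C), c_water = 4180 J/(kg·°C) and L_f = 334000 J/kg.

T_f ≈ 34.8 °C

Heat gained plus heat lost sum to zero:
warm ice to 0 °C: 0.04238×2090×(0 − (-24.92)) = 2207.3
  fusion: m_ice L_f = 0.04238×334000 = 14155
  meltwater 0→T: 0.04238×4180×T = 177.15 T
  water cools: 0.3572×4180×(T − 49.93) = 1493.1(T − 49.93)
1670.2 T = 74550 − 16362 = 58188
T ≈ 34.84 °C (positive, so assuming full melt was valid).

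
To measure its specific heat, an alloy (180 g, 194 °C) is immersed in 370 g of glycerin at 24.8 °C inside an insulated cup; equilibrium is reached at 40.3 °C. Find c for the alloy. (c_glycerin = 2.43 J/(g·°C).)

c ≈ 0.504 J/(g·°C)

Heat gained plus heat lost sum to zero:
180·c·(40.3 − 194) + 370·2.43·(40.3 − 24.8) = 0
-27666 c = -13936
c = -13936/-27666 ≈ 0.5037 J/(g·°C)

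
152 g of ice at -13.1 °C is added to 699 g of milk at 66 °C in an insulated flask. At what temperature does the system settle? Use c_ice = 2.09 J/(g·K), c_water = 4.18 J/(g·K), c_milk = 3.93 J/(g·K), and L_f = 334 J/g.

Setting the total heat transfer to zero:
ice -13.1→0 °C: 152×2.09×13.1 = 4161.6; melt ice: 152×334 = 50768; warm the meltwater: 635.36 T; milk: 2747.1(T − 66)
3382.4 T = 181307 − 54930 = 126377
T ≈ 37.36 °C (positive, so assuming full melt was valid).

T_f ≈ 37.4 °C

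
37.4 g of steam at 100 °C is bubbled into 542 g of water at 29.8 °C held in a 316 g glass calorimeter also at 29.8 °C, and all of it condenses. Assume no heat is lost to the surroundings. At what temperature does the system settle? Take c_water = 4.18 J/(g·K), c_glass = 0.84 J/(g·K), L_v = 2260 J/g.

T_f ≈ 65.3 °C

Net heat exchanged in the isolated system is zero:
latent heat released on condensation: 37.4·2260 = 84524
  condensed water 100 °C→T: 156.33(T − 100)
  water warms: 542·4.18·(T − 29.8) = 2265.6(T − 29.8)
  glass cup: 316·0.84·(T − 29.8) = 265.44(T − 29.8)
2687.3 T = 84524 + 15633 + 75424 = 175581
T ≈ 65.34 °C, under the boiling point, so the assumption holds.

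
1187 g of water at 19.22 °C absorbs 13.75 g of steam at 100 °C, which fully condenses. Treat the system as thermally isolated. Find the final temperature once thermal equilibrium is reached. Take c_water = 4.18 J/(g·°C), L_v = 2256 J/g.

Let T be the final temperature. ΣQ_i = 0:
condense steam: −13.75×2256 = −31020
  condensate cools 100→T: 13.75×4.18×(T − 100) = 57.47(T − 100)
  water warms: 1187×4.18×(T − 19.22) = 4961.7(T − 19.22)
5019.1 T = 31020 + 5747.5 + 95363 = 132131
T ≈ 26.33 °C, under the boiling point, so the assumption holds.

T_f ≈ 26.3 °C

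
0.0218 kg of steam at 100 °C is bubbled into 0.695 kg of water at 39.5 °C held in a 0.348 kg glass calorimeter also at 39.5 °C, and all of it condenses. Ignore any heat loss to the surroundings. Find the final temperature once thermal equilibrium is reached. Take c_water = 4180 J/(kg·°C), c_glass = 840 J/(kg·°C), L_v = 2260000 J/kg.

Sum of m c ΔT and latent-heat terms is zero:
condense steam: −0.0218×2260000 = −49268; condensed water 100 °C→T: 91.12(T − 100); original water: 2905.1(T − 39.5); cup: 292.32(T − 39.5)
3288.5 T = 49268 + 9112.4 + 126298 = 184678
T ≈ 56.16 °C (< 100 °C, so full condensation is consistent).

T_f ≈ 56.2 °C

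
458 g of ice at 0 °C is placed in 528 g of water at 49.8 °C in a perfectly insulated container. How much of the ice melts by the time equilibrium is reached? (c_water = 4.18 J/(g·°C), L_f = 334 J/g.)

Water can give up m c ΔT = 528×4.18×49.8 = 109911 J before reaching 0 °C.
Fully melting the ice requires m_ice L_f = 458×334 = 152972 J.
109911 J < 152972 J, so only part of the ice melts and the system sits at 0 °C.
m_melted×334 = 109911  ⇒  m_melted ≈ 329.1 g.

m_melted ≈ 329 g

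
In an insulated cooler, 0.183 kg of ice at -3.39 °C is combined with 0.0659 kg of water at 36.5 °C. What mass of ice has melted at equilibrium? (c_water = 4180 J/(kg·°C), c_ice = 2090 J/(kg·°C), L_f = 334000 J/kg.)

Heat available from the water dropping to 0 °C: 0.0659·4180·36.5 = 10054 J.
Warming the ice to 0 °C takes 0.183·2090·3.39 = 1296.6 J, leaving 8757.8 J for melting.
To melt every bit of ice: 0.183·334000 = 61122 J.
Since 8757.8 < 61122 J, not all the ice melts; equilibrium is at 0 °C.
Mass melted = 8757.8/334000 ≈ 0.02622 kg.

m_melted ≈ 0.0262 kg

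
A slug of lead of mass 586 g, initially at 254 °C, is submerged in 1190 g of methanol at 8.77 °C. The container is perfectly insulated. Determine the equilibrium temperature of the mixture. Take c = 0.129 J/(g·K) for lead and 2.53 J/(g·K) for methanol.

Heat gained plus heat lost sum to zero:
586·0.129·(T − 254) + 1190·2.53·(T − 8.77) = 0
75.59(T − 254) + 3010.7(T − 8.77) = 0
(75.59 + 3010.7) T = 75.59·254 + 3010.7·8.77
T = 45605/3086.3 ≈ 14.78 °C

T_f ≈ 14.8 °C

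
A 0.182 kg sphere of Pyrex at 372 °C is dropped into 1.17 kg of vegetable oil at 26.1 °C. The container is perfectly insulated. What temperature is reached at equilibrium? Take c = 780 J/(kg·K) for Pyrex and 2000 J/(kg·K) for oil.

T_f ≈ 45.9 °C

T_f = Σ m_i c_i T_i / Σ m_i c_i:
T_f = (141.96·372 + 2340·26.1) / (141.96 + 2340)
    = 113883 / 2482 ≈ 45.88 °C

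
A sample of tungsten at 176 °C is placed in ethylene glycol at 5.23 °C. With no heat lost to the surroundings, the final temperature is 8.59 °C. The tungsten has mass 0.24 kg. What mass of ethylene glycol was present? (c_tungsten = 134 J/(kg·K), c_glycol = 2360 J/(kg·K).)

m ≈ 0.679 kg

Heat gained plus heat lost sum to zero:
0.24×134×(8.59 − 176) + m×2360×(8.59 − 5.23) = 0
7929.6 m = 5383.9
m = 5383.9/7929.6 ≈ 0.679 kg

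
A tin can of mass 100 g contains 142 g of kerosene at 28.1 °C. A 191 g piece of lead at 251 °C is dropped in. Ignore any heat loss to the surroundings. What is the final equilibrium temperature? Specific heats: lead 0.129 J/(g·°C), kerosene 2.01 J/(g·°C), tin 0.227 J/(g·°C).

Net heat exchanged in the isolated system is zero:
191·0.129·(T − 251) + 142·2.01·(T − 28.1) + 100·0.227·(T − 28.1) = 0
24.64(T − 251) + 285.42(T − 28.1) + 22.7(T − 28.1) = 0
332.76 T = 14843
T = 14843/332.76 ≈ 44.60 °C

T_f ≈ 44.6 °C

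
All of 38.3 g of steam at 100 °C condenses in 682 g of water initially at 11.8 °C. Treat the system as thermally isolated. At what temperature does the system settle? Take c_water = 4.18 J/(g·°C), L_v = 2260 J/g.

T_f ≈ 45.2 °C

Energy conservation, ΣQ = 0:
steam→water at 100 °C releases m L_v = 38.3·2260 = 86558
  condensed water 100 °C→T: 160.09(T − 100)
  original water: 2850.8(T − 11.8)
3010.9 T = 86558 + 16009 + 33639 = 136206
T ≈ 45.24 °C — below 100 °C, confirming all the steam condensed.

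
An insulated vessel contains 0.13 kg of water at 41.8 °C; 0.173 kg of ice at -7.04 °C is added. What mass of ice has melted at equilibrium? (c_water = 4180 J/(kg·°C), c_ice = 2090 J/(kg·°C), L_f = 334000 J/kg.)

Water can give up m c ΔT = 0.13·4180·41.8 = 22714 J before reaching 0 °C.
Warming the ice to 0 °C takes 0.173·2090·7.04 = 2545.5 J, leaving 20169 J for melting.
To melt every bit of ice: 0.173·334000 = 57782 J.
Since 20169 < 57782 J, not all the ice melts; equilibrium is at 0 °C.
Mass melted = 20169/334000 ≈ 0.06039 kg.

m_melted ≈ 0.0604 kg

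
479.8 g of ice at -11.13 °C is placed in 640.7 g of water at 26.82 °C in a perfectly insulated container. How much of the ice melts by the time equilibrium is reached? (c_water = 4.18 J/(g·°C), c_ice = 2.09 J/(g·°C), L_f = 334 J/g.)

m_melted ≈ 182 g

Heat available from the water dropping to 0 °C: 640.7×4.18×26.82 = 71827 J.
Warming the ice to 0 °C takes 479.8×2.09×11.13 = 11161 J, leaving 60666 J for melting.
Melting all 479.8 g of ice would need 479.8×334 = 160253 J.
60666 J < 160253 J, so only part of the ice melts and the system sits at 0 °C.
m_melted×334 = 60666  ⇒  m_melted ≈ 181.6 g.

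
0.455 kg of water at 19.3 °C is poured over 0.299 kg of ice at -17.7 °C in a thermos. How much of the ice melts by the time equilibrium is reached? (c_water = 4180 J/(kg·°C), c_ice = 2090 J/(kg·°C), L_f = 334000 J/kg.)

Heat available from the water dropping to 0 °C: 0.455×4180×19.3 = 36707 J.
Of that, 0.299×2090×17.7 = 11061 J goes to bring the ice to 0 °C, leaving 25646 J.
Fully melting the ice requires m_ice L_f = 0.299×334000 = 99866 J.
25646 J < 99866 J, so only part of the ice melts and the system sits at 0 °C.
m_melt = 25646 / L_f = 0.07678 kg.

m_melted ≈ 0.0768 kg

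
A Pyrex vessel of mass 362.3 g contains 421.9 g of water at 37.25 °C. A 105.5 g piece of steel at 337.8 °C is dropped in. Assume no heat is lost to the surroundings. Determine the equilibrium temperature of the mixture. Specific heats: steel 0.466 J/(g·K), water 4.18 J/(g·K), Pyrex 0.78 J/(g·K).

T_f ≈ 44.3 °C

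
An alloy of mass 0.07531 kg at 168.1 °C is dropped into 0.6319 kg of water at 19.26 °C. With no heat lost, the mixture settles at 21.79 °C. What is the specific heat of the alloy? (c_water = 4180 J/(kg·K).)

m_s c (T_s − T_f) = m_water c_water (T_f − T_0):
0.07531×c×(168.1 − 21.79) = 0.6319×4180×(21.79 − 19.26)
11.02 c = 6682.6  ⇒  c ≈ 606.5 J/(kg·K)

c ≈ 606 J/(kg·K)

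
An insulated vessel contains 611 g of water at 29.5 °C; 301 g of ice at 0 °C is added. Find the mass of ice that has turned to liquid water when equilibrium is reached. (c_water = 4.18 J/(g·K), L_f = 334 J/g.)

m_melted ≈ 226 g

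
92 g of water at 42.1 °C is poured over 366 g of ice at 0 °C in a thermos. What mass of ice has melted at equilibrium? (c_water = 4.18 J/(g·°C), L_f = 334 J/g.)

Cooling the water to 0 °C releases 92·4.18·42.1 = 16190 J.
Fully melting the ice requires m_ice L_f = 366·334 = 122244 J.
16190 J < 122244 J, so only part of the ice melts and the system sits at 0 °C.
m_melted·334 = 16190  ⇒  m_melted ≈ 48.47 g.

m_melted ≈ 48.5 g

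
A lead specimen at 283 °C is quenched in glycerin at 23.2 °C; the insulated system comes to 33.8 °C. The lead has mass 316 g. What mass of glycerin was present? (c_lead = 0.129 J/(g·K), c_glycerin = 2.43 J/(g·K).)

m ≈ 394 g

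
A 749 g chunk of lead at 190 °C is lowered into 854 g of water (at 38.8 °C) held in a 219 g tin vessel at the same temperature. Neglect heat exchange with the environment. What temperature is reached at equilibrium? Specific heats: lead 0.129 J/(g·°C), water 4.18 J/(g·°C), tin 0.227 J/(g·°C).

Taking heat into each body as positive, Σ m c ΔT = 0:
749·0.129·(T − 190) + 854·4.18·(T − 38.8) + 219·0.227·(T − 38.8) = 0
(96.62 + 3569.7 + 49.71) T = 96.62·190 + 3569.7·38.8 + 49.71·38.8
T = 158792 / 3716.1 = 42.7 °C

T_f ≈ 42.7 °C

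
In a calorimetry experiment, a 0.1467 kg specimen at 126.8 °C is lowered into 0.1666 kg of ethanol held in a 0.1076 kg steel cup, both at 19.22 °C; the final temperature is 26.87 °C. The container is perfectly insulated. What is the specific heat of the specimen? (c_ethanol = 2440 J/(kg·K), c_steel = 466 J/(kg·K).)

Heat gained plus heat lost sum to zero:
0.1467·c·(26.87 − 126.8) + 0.1666·2440·(26.87 − 19.22) + 0.1076·466·(26.87 − 19.22) = 0
-14.66 c = -3493.3
c = -3493.3/-14.66 ≈ 238.3 J/(kg·K)

c ≈ 238 J/(kg·K)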